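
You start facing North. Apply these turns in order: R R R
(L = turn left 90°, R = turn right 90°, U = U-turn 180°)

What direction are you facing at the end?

Answer: Final heading: West

Derivation:
Start: North
  R (right (90° clockwise)) -> East
  R (right (90° clockwise)) -> South
  R (right (90° clockwise)) -> West
Final: West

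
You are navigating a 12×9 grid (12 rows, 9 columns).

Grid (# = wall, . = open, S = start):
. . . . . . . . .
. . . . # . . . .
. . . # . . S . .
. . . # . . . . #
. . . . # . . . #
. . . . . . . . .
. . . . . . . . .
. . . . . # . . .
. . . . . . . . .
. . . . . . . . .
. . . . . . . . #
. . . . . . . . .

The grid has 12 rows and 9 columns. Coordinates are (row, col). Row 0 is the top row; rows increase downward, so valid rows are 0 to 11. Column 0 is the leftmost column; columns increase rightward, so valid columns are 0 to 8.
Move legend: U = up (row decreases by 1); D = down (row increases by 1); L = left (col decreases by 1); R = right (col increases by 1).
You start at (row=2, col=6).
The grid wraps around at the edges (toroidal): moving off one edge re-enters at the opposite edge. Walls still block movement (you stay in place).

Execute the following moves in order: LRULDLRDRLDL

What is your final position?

Start: (row=2, col=6)
  L (left): (row=2, col=6) -> (row=2, col=5)
  R (right): (row=2, col=5) -> (row=2, col=6)
  U (up): (row=2, col=6) -> (row=1, col=6)
  L (left): (row=1, col=6) -> (row=1, col=5)
  D (down): (row=1, col=5) -> (row=2, col=5)
  L (left): (row=2, col=5) -> (row=2, col=4)
  R (right): (row=2, col=4) -> (row=2, col=5)
  D (down): (row=2, col=5) -> (row=3, col=5)
  R (right): (row=3, col=5) -> (row=3, col=6)
  L (left): (row=3, col=6) -> (row=3, col=5)
  D (down): (row=3, col=5) -> (row=4, col=5)
  L (left): blocked, stay at (row=4, col=5)
Final: (row=4, col=5)

Answer: Final position: (row=4, col=5)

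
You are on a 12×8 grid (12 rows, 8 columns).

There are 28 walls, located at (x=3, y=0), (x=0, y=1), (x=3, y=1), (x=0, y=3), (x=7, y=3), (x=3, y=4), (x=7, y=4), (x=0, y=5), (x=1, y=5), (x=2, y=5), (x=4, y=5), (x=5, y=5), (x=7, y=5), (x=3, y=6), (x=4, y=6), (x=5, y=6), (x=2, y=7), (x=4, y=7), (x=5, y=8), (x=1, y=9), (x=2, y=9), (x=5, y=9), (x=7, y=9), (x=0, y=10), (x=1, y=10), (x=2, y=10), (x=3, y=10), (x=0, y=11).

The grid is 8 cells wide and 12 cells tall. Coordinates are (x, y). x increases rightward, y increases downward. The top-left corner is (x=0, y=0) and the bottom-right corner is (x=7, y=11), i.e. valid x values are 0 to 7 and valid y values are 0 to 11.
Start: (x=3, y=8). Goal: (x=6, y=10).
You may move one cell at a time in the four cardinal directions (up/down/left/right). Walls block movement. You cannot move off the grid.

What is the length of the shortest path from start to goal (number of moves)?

BFS from (x=3, y=8) until reaching (x=6, y=10):
  Distance 0: (x=3, y=8)
  Distance 1: (x=3, y=7), (x=2, y=8), (x=4, y=8), (x=3, y=9)
  Distance 2: (x=1, y=8), (x=4, y=9)
  Distance 3: (x=1, y=7), (x=0, y=8), (x=4, y=10)
  Distance 4: (x=1, y=6), (x=0, y=7), (x=0, y=9), (x=5, y=10), (x=4, y=11)
  Distance 5: (x=0, y=6), (x=2, y=6), (x=6, y=10), (x=3, y=11), (x=5, y=11)  <- goal reached here
One shortest path (5 moves): (x=3, y=8) -> (x=4, y=8) -> (x=4, y=9) -> (x=4, y=10) -> (x=5, y=10) -> (x=6, y=10)

Answer: Shortest path length: 5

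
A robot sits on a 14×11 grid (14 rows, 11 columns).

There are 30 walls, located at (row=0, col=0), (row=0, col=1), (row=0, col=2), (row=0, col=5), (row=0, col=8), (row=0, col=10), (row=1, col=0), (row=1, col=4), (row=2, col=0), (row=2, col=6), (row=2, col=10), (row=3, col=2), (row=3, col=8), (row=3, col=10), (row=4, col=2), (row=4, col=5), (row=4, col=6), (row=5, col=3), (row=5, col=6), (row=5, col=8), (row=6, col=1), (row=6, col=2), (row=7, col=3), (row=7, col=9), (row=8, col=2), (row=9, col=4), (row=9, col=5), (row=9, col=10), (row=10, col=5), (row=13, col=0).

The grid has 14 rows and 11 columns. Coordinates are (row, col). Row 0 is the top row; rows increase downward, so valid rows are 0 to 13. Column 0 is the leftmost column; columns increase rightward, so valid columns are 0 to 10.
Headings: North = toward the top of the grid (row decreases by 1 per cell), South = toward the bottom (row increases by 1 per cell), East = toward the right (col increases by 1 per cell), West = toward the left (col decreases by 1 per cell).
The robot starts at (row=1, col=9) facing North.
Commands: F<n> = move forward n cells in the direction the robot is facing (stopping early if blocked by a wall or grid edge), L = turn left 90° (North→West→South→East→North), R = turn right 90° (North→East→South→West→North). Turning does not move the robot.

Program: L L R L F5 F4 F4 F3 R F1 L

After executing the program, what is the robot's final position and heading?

Start: (row=1, col=9), facing North
  L: turn left, now facing West
  L: turn left, now facing South
  R: turn right, now facing West
  L: turn left, now facing South
  F5: move forward 5, now at (row=6, col=9)
  F4: move forward 0/4 (blocked), now at (row=6, col=9)
  F4: move forward 0/4 (blocked), now at (row=6, col=9)
  F3: move forward 0/3 (blocked), now at (row=6, col=9)
  R: turn right, now facing West
  F1: move forward 1, now at (row=6, col=8)
  L: turn left, now facing South
Final: (row=6, col=8), facing South

Answer: Final position: (row=6, col=8), facing South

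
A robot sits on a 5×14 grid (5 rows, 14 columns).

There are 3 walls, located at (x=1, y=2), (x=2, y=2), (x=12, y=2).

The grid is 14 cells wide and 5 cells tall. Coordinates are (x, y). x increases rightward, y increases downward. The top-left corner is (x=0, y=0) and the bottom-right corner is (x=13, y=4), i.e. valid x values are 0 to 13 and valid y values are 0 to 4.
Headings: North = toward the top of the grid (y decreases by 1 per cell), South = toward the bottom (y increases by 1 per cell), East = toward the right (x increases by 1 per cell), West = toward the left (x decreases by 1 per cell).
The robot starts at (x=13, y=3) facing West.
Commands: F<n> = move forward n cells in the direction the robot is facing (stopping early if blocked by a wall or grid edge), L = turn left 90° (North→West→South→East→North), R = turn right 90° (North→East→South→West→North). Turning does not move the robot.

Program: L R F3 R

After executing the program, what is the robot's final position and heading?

Start: (x=13, y=3), facing West
  L: turn left, now facing South
  R: turn right, now facing West
  F3: move forward 3, now at (x=10, y=3)
  R: turn right, now facing North
Final: (x=10, y=3), facing North

Answer: Final position: (x=10, y=3), facing North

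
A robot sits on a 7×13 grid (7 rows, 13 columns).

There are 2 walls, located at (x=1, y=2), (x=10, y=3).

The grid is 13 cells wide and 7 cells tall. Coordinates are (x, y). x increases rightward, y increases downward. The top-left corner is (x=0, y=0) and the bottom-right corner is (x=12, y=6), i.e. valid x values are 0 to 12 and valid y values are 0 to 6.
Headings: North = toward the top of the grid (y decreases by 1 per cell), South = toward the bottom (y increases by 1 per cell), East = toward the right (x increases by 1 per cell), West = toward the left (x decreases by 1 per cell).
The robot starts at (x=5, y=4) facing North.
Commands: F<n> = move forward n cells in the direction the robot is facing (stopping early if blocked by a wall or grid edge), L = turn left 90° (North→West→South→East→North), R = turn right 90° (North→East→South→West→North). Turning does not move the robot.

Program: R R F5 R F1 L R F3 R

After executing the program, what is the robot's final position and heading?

Start: (x=5, y=4), facing North
  R: turn right, now facing East
  R: turn right, now facing South
  F5: move forward 2/5 (blocked), now at (x=5, y=6)
  R: turn right, now facing West
  F1: move forward 1, now at (x=4, y=6)
  L: turn left, now facing South
  R: turn right, now facing West
  F3: move forward 3, now at (x=1, y=6)
  R: turn right, now facing North
Final: (x=1, y=6), facing North

Answer: Final position: (x=1, y=6), facing North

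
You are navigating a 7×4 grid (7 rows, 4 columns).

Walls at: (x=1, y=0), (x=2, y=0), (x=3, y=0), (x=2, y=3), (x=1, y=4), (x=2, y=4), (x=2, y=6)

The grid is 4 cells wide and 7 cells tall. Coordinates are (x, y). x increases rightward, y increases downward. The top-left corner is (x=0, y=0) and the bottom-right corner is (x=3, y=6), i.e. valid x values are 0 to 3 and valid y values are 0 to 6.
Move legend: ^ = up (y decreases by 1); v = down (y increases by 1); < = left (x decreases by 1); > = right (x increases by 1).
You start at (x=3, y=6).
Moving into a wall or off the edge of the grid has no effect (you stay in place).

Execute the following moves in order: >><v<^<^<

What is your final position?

Answer: Final position: (x=1, y=5)

Derivation:
Start: (x=3, y=6)
  > (right): blocked, stay at (x=3, y=6)
  > (right): blocked, stay at (x=3, y=6)
  < (left): blocked, stay at (x=3, y=6)
  v (down): blocked, stay at (x=3, y=6)
  < (left): blocked, stay at (x=3, y=6)
  ^ (up): (x=3, y=6) -> (x=3, y=5)
  < (left): (x=3, y=5) -> (x=2, y=5)
  ^ (up): blocked, stay at (x=2, y=5)
  < (left): (x=2, y=5) -> (x=1, y=5)
Final: (x=1, y=5)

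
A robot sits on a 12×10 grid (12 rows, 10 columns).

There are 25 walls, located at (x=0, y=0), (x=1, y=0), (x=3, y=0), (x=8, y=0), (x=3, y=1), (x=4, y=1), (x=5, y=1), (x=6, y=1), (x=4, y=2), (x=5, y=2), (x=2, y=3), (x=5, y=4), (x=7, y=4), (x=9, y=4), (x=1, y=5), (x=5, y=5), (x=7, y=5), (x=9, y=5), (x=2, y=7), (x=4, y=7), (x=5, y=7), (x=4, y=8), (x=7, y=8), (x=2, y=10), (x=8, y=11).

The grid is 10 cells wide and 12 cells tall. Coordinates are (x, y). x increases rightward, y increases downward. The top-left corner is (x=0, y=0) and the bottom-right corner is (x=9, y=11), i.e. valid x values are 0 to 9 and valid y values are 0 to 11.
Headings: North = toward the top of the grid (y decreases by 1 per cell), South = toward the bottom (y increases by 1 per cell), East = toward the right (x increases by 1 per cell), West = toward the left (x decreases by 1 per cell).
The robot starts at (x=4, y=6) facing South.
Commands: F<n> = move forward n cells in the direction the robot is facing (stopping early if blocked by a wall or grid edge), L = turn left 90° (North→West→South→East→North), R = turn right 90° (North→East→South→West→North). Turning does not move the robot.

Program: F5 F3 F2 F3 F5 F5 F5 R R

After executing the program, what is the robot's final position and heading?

Answer: Final position: (x=4, y=6), facing North

Derivation:
Start: (x=4, y=6), facing South
  F5: move forward 0/5 (blocked), now at (x=4, y=6)
  F3: move forward 0/3 (blocked), now at (x=4, y=6)
  F2: move forward 0/2 (blocked), now at (x=4, y=6)
  F3: move forward 0/3 (blocked), now at (x=4, y=6)
  [×3]F5: move forward 0/5 (blocked), now at (x=4, y=6)
  R: turn right, now facing West
  R: turn right, now facing North
Final: (x=4, y=6), facing North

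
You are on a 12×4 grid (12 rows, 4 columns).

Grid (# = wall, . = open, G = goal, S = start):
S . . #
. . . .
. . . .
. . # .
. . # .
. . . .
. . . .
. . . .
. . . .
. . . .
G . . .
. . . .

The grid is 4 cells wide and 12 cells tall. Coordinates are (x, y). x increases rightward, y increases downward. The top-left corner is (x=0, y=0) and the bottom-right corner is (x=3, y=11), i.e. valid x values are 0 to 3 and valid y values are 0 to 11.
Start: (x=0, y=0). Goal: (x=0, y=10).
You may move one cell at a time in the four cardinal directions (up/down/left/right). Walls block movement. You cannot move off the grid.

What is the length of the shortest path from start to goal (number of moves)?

BFS from (x=0, y=0) until reaching (x=0, y=10):
  Distance 0: (x=0, y=0)
  Distance 1: (x=1, y=0), (x=0, y=1)
  Distance 2: (x=2, y=0), (x=1, y=1), (x=0, y=2)
  Distance 3: (x=2, y=1), (x=1, y=2), (x=0, y=3)
  Distance 4: (x=3, y=1), (x=2, y=2), (x=1, y=3), (x=0, y=4)
  Distance 5: (x=3, y=2), (x=1, y=4), (x=0, y=5)
  Distance 6: (x=3, y=3), (x=1, y=5), (x=0, y=6)
  Distance 7: (x=3, y=4), (x=2, y=5), (x=1, y=6), (x=0, y=7)
  Distance 8: (x=3, y=5), (x=2, y=6), (x=1, y=7), (x=0, y=8)
  Distance 9: (x=3, y=6), (x=2, y=7), (x=1, y=8), (x=0, y=9)
  Distance 10: (x=3, y=7), (x=2, y=8), (x=1, y=9), (x=0, y=10)  <- goal reached here
One shortest path (10 moves): (x=0, y=0) -> (x=0, y=1) -> (x=0, y=2) -> (x=0, y=3) -> (x=0, y=4) -> (x=0, y=5) -> (x=0, y=6) -> (x=0, y=7) -> (x=0, y=8) -> (x=0, y=9) -> (x=0, y=10)

Answer: Shortest path length: 10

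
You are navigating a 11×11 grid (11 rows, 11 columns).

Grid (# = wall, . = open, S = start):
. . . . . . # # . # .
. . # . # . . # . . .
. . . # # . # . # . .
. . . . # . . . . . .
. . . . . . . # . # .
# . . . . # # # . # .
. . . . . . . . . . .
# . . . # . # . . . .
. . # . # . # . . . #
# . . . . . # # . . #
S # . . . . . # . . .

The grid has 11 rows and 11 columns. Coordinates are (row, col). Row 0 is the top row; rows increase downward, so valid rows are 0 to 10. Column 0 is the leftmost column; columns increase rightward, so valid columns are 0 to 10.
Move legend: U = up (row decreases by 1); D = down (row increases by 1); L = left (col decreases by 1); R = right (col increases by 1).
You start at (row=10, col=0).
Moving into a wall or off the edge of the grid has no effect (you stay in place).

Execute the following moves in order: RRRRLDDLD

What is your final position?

Start: (row=10, col=0)
  [×4]R (right): blocked, stay at (row=10, col=0)
  L (left): blocked, stay at (row=10, col=0)
  D (down): blocked, stay at (row=10, col=0)
  D (down): blocked, stay at (row=10, col=0)
  L (left): blocked, stay at (row=10, col=0)
  D (down): blocked, stay at (row=10, col=0)
Final: (row=10, col=0)

Answer: Final position: (row=10, col=0)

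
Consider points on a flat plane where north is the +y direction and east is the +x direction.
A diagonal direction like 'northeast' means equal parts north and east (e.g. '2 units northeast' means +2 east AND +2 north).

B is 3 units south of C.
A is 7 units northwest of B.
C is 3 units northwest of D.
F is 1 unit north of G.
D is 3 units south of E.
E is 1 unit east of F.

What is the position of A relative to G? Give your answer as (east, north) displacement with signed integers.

Answer: A is at (east=-9, north=5) relative to G.

Derivation:
Place G at the origin (east=0, north=0).
  F is 1 unit north of G: delta (east=+0, north=+1); F at (east=0, north=1).
  E is 1 unit east of F: delta (east=+1, north=+0); E at (east=1, north=1).
  D is 3 units south of E: delta (east=+0, north=-3); D at (east=1, north=-2).
  C is 3 units northwest of D: delta (east=-3, north=+3); C at (east=-2, north=1).
  B is 3 units south of C: delta (east=+0, north=-3); B at (east=-2, north=-2).
  A is 7 units northwest of B: delta (east=-7, north=+7); A at (east=-9, north=5).
Therefore A relative to G: (east=-9, north=5).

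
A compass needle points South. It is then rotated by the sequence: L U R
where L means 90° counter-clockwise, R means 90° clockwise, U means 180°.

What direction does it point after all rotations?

Answer: Final heading: North

Derivation:
Start: South
  L (left (90° counter-clockwise)) -> East
  U (U-turn (180°)) -> West
  R (right (90° clockwise)) -> North
Final: North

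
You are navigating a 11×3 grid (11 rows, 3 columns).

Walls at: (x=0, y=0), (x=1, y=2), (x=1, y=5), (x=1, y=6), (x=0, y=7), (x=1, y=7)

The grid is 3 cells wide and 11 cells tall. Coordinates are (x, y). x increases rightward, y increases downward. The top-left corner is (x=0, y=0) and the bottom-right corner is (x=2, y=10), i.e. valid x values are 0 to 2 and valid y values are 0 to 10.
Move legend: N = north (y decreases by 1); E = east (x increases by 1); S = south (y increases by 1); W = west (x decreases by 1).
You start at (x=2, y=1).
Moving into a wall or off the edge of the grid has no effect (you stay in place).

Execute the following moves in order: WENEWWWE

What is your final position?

Start: (x=2, y=1)
  W (west): (x=2, y=1) -> (x=1, y=1)
  E (east): (x=1, y=1) -> (x=2, y=1)
  N (north): (x=2, y=1) -> (x=2, y=0)
  E (east): blocked, stay at (x=2, y=0)
  W (west): (x=2, y=0) -> (x=1, y=0)
  W (west): blocked, stay at (x=1, y=0)
  W (west): blocked, stay at (x=1, y=0)
  E (east): (x=1, y=0) -> (x=2, y=0)
Final: (x=2, y=0)

Answer: Final position: (x=2, y=0)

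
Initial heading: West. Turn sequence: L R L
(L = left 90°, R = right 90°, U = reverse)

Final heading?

Answer: Final heading: South

Derivation:
Start: West
  L (left (90° counter-clockwise)) -> South
  R (right (90° clockwise)) -> West
  L (left (90° counter-clockwise)) -> South
Final: South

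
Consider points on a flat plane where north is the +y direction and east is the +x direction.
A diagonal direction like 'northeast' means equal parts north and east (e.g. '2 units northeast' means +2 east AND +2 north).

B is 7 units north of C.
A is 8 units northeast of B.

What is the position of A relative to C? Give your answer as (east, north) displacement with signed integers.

Place C at the origin (east=0, north=0).
  B is 7 units north of C: delta (east=+0, north=+7); B at (east=0, north=7).
  A is 8 units northeast of B: delta (east=+8, north=+8); A at (east=8, north=15).
Therefore A relative to C: (east=8, north=15).

Answer: A is at (east=8, north=15) relative to C.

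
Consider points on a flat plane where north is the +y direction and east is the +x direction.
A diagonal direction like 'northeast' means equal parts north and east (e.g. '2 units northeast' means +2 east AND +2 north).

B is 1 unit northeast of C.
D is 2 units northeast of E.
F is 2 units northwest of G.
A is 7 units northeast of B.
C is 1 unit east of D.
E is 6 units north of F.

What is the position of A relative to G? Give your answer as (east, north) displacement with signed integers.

Answer: A is at (east=9, north=18) relative to G.

Derivation:
Place G at the origin (east=0, north=0).
  F is 2 units northwest of G: delta (east=-2, north=+2); F at (east=-2, north=2).
  E is 6 units north of F: delta (east=+0, north=+6); E at (east=-2, north=8).
  D is 2 units northeast of E: delta (east=+2, north=+2); D at (east=0, north=10).
  C is 1 unit east of D: delta (east=+1, north=+0); C at (east=1, north=10).
  B is 1 unit northeast of C: delta (east=+1, north=+1); B at (east=2, north=11).
  A is 7 units northeast of B: delta (east=+7, north=+7); A at (east=9, north=18).
Therefore A relative to G: (east=9, north=18).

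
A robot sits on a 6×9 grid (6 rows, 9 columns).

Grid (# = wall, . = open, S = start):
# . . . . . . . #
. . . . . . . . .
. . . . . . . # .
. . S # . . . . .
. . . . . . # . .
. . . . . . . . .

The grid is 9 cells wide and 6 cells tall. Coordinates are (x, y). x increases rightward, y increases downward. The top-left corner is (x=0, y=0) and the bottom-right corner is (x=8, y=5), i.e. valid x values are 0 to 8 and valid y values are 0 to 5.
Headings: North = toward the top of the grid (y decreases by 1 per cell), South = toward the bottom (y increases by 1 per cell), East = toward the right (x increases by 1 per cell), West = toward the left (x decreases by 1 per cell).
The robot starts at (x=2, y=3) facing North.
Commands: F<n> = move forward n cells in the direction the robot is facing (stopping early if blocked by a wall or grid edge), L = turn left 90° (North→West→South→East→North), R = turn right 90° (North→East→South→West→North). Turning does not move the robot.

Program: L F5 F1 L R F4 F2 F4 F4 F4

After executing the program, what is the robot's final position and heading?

Start: (x=2, y=3), facing North
  L: turn left, now facing West
  F5: move forward 2/5 (blocked), now at (x=0, y=3)
  F1: move forward 0/1 (blocked), now at (x=0, y=3)
  L: turn left, now facing South
  R: turn right, now facing West
  F4: move forward 0/4 (blocked), now at (x=0, y=3)
  F2: move forward 0/2 (blocked), now at (x=0, y=3)
  [×3]F4: move forward 0/4 (blocked), now at (x=0, y=3)
Final: (x=0, y=3), facing West

Answer: Final position: (x=0, y=3), facing West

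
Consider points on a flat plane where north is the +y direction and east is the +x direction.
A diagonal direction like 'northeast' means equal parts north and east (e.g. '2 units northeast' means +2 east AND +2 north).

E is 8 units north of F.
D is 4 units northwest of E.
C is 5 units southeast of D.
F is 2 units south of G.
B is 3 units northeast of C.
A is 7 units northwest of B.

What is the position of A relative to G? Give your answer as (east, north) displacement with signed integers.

Place G at the origin (east=0, north=0).
  F is 2 units south of G: delta (east=+0, north=-2); F at (east=0, north=-2).
  E is 8 units north of F: delta (east=+0, north=+8); E at (east=0, north=6).
  D is 4 units northwest of E: delta (east=-4, north=+4); D at (east=-4, north=10).
  C is 5 units southeast of D: delta (east=+5, north=-5); C at (east=1, north=5).
  B is 3 units northeast of C: delta (east=+3, north=+3); B at (east=4, north=8).
  A is 7 units northwest of B: delta (east=-7, north=+7); A at (east=-3, north=15).
Therefore A relative to G: (east=-3, north=15).

Answer: A is at (east=-3, north=15) relative to G.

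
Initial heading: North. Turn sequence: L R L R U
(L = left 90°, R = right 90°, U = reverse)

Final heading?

Answer: Final heading: South

Derivation:
Start: North
  L (left (90° counter-clockwise)) -> West
  R (right (90° clockwise)) -> North
  L (left (90° counter-clockwise)) -> West
  R (right (90° clockwise)) -> North
  U (U-turn (180°)) -> South
Final: South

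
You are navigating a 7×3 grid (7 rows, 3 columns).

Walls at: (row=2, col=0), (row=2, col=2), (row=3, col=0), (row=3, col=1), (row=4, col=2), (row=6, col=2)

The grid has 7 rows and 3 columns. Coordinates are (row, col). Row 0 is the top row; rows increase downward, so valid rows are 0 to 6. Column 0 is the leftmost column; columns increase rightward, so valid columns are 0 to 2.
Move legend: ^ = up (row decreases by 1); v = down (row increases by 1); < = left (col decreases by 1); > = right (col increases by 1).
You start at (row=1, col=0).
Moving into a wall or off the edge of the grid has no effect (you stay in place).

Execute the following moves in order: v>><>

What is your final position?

Answer: Final position: (row=1, col=2)

Derivation:
Start: (row=1, col=0)
  v (down): blocked, stay at (row=1, col=0)
  > (right): (row=1, col=0) -> (row=1, col=1)
  > (right): (row=1, col=1) -> (row=1, col=2)
  < (left): (row=1, col=2) -> (row=1, col=1)
  > (right): (row=1, col=1) -> (row=1, col=2)
Final: (row=1, col=2)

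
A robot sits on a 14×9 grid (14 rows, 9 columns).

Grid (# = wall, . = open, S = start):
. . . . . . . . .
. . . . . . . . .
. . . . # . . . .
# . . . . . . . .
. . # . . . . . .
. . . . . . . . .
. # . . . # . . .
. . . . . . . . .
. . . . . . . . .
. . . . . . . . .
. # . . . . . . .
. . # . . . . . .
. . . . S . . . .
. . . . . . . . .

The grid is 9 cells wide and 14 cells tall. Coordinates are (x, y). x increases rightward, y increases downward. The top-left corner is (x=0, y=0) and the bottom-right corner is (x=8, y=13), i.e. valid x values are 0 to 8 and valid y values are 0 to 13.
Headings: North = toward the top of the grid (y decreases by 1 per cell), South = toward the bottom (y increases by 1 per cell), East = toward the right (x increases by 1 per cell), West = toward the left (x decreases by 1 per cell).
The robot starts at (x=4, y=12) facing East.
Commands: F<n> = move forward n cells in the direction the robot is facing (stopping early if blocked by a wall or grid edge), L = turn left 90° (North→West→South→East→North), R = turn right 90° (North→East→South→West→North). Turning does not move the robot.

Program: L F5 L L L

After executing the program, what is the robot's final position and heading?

Answer: Final position: (x=4, y=7), facing East

Derivation:
Start: (x=4, y=12), facing East
  L: turn left, now facing North
  F5: move forward 5, now at (x=4, y=7)
  L: turn left, now facing West
  L: turn left, now facing South
  L: turn left, now facing East
Final: (x=4, y=7), facing East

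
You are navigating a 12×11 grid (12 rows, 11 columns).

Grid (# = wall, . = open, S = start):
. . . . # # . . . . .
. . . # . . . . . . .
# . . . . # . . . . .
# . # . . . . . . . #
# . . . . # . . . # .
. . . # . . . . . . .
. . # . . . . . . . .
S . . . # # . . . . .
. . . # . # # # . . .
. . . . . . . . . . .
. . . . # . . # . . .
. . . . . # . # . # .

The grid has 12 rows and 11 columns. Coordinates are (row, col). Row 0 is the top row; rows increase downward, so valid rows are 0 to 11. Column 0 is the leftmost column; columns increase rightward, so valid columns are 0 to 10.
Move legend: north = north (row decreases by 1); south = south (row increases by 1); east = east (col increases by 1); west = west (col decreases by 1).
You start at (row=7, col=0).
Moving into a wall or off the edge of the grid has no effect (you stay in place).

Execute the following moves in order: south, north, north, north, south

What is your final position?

Start: (row=7, col=0)
  south (south): (row=7, col=0) -> (row=8, col=0)
  north (north): (row=8, col=0) -> (row=7, col=0)
  north (north): (row=7, col=0) -> (row=6, col=0)
  north (north): (row=6, col=0) -> (row=5, col=0)
  south (south): (row=5, col=0) -> (row=6, col=0)
Final: (row=6, col=0)

Answer: Final position: (row=6, col=0)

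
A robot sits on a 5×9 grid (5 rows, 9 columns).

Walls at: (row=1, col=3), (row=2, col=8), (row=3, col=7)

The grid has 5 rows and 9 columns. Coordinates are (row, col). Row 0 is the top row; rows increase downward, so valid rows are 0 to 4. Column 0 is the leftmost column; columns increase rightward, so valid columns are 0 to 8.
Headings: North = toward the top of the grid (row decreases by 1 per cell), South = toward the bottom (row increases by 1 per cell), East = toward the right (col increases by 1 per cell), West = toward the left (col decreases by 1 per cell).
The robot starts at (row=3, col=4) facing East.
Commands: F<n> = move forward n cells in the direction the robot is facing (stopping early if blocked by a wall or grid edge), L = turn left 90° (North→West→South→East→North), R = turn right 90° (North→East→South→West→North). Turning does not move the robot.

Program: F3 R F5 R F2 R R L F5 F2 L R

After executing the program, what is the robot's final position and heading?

Answer: Final position: (row=0, col=4), facing North

Derivation:
Start: (row=3, col=4), facing East
  F3: move forward 2/3 (blocked), now at (row=3, col=6)
  R: turn right, now facing South
  F5: move forward 1/5 (blocked), now at (row=4, col=6)
  R: turn right, now facing West
  F2: move forward 2, now at (row=4, col=4)
  R: turn right, now facing North
  R: turn right, now facing East
  L: turn left, now facing North
  F5: move forward 4/5 (blocked), now at (row=0, col=4)
  F2: move forward 0/2 (blocked), now at (row=0, col=4)
  L: turn left, now facing West
  R: turn right, now facing North
Final: (row=0, col=4), facing North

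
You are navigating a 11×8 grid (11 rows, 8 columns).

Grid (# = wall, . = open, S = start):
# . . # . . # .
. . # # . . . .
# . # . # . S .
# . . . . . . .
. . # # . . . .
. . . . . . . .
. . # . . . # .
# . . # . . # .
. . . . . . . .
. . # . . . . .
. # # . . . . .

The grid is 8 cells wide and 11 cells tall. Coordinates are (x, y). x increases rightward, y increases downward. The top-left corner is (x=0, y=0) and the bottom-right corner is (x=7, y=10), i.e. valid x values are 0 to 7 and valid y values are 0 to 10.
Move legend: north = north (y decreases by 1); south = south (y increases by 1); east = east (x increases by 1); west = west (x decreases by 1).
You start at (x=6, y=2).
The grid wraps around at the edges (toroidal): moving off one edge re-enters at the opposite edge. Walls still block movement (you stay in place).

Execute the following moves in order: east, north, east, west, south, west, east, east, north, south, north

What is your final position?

Answer: Final position: (x=7, y=1)

Derivation:
Start: (x=6, y=2)
  east (east): (x=6, y=2) -> (x=7, y=2)
  north (north): (x=7, y=2) -> (x=7, y=1)
  east (east): (x=7, y=1) -> (x=0, y=1)
  west (west): (x=0, y=1) -> (x=7, y=1)
  south (south): (x=7, y=1) -> (x=7, y=2)
  west (west): (x=7, y=2) -> (x=6, y=2)
  east (east): (x=6, y=2) -> (x=7, y=2)
  east (east): blocked, stay at (x=7, y=2)
  north (north): (x=7, y=2) -> (x=7, y=1)
  south (south): (x=7, y=1) -> (x=7, y=2)
  north (north): (x=7, y=2) -> (x=7, y=1)
Final: (x=7, y=1)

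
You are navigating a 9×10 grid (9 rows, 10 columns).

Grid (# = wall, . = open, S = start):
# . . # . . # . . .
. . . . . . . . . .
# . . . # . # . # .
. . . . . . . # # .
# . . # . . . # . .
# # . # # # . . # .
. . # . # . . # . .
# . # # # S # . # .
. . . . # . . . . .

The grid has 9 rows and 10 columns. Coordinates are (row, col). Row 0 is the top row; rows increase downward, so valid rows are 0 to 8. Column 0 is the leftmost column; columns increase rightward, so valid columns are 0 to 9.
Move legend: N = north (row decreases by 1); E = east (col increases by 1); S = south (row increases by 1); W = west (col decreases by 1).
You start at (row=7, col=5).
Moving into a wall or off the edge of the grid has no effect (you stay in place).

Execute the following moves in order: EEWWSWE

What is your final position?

Start: (row=7, col=5)
  E (east): blocked, stay at (row=7, col=5)
  E (east): blocked, stay at (row=7, col=5)
  W (west): blocked, stay at (row=7, col=5)
  W (west): blocked, stay at (row=7, col=5)
  S (south): (row=7, col=5) -> (row=8, col=5)
  W (west): blocked, stay at (row=8, col=5)
  E (east): (row=8, col=5) -> (row=8, col=6)
Final: (row=8, col=6)

Answer: Final position: (row=8, col=6)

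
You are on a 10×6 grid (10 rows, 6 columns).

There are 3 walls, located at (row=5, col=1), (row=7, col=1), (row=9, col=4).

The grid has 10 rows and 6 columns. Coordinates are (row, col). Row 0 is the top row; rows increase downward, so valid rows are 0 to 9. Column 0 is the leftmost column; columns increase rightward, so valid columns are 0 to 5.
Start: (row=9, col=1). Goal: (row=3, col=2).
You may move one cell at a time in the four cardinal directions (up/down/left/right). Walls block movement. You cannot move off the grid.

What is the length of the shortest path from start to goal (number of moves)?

BFS from (row=9, col=1) until reaching (row=3, col=2):
  Distance 0: (row=9, col=1)
  Distance 1: (row=8, col=1), (row=9, col=0), (row=9, col=2)
  Distance 2: (row=8, col=0), (row=8, col=2), (row=9, col=3)
  Distance 3: (row=7, col=0), (row=7, col=2), (row=8, col=3)
  Distance 4: (row=6, col=0), (row=6, col=2), (row=7, col=3), (row=8, col=4)
  Distance 5: (row=5, col=0), (row=5, col=2), (row=6, col=1), (row=6, col=3), (row=7, col=4), (row=8, col=5)
  Distance 6: (row=4, col=0), (row=4, col=2), (row=5, col=3), (row=6, col=4), (row=7, col=5), (row=9, col=5)
  Distance 7: (row=3, col=0), (row=3, col=2), (row=4, col=1), (row=4, col=3), (row=5, col=4), (row=6, col=5)  <- goal reached here
One shortest path (7 moves): (row=9, col=1) -> (row=9, col=2) -> (row=8, col=2) -> (row=7, col=2) -> (row=6, col=2) -> (row=5, col=2) -> (row=4, col=2) -> (row=3, col=2)

Answer: Shortest path length: 7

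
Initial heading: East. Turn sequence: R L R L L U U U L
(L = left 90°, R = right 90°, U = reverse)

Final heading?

Start: East
  R (right (90° clockwise)) -> South
  L (left (90° counter-clockwise)) -> East
  R (right (90° clockwise)) -> South
  L (left (90° counter-clockwise)) -> East
  L (left (90° counter-clockwise)) -> North
  U (U-turn (180°)) -> South
  U (U-turn (180°)) -> North
  U (U-turn (180°)) -> South
  L (left (90° counter-clockwise)) -> East
Final: East

Answer: Final heading: East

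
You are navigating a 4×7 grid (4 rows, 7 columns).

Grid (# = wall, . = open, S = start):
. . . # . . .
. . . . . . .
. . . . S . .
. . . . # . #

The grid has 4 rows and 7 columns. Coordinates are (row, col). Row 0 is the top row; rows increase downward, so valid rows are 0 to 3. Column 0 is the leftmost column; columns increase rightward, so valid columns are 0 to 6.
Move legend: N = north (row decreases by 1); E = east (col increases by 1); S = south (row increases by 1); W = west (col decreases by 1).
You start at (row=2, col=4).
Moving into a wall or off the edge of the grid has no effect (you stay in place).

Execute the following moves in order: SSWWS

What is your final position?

Start: (row=2, col=4)
  S (south): blocked, stay at (row=2, col=4)
  S (south): blocked, stay at (row=2, col=4)
  W (west): (row=2, col=4) -> (row=2, col=3)
  W (west): (row=2, col=3) -> (row=2, col=2)
  S (south): (row=2, col=2) -> (row=3, col=2)
Final: (row=3, col=2)

Answer: Final position: (row=3, col=2)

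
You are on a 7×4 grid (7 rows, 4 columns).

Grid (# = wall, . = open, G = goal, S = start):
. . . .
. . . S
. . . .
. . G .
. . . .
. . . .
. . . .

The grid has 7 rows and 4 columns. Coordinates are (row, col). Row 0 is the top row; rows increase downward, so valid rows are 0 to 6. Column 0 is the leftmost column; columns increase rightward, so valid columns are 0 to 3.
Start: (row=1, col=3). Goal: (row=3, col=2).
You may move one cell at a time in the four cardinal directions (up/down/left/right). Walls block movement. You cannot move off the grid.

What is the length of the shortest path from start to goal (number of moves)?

Answer: Shortest path length: 3

Derivation:
BFS from (row=1, col=3) until reaching (row=3, col=2):
  Distance 0: (row=1, col=3)
  Distance 1: (row=0, col=3), (row=1, col=2), (row=2, col=3)
  Distance 2: (row=0, col=2), (row=1, col=1), (row=2, col=2), (row=3, col=3)
  Distance 3: (row=0, col=1), (row=1, col=0), (row=2, col=1), (row=3, col=2), (row=4, col=3)  <- goal reached here
One shortest path (3 moves): (row=1, col=3) -> (row=1, col=2) -> (row=2, col=2) -> (row=3, col=2)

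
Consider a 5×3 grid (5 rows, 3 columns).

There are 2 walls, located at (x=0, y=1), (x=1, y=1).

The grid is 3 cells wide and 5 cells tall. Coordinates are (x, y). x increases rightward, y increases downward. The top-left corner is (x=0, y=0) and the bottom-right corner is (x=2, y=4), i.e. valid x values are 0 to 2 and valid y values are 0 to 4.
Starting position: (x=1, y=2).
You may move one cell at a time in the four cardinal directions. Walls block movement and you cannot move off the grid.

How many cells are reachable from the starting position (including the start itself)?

BFS flood-fill from (x=1, y=2):
  Distance 0: (x=1, y=2)
  Distance 1: (x=0, y=2), (x=2, y=2), (x=1, y=3)
  Distance 2: (x=2, y=1), (x=0, y=3), (x=2, y=3), (x=1, y=4)
  Distance 3: (x=2, y=0), (x=0, y=4), (x=2, y=4)
  Distance 4: (x=1, y=0)
  Distance 5: (x=0, y=0)
Total reachable: 13 (grid has 13 open cells total)

Answer: Reachable cells: 13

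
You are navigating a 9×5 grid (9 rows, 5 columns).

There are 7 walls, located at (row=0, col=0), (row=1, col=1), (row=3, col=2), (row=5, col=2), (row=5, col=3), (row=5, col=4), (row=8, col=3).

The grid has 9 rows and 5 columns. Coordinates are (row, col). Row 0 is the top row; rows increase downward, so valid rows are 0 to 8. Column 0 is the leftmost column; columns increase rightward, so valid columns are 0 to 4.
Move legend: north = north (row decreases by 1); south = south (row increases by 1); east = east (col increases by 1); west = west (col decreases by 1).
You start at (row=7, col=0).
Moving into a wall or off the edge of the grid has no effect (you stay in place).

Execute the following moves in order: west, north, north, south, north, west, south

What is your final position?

Answer: Final position: (row=6, col=0)

Derivation:
Start: (row=7, col=0)
  west (west): blocked, stay at (row=7, col=0)
  north (north): (row=7, col=0) -> (row=6, col=0)
  north (north): (row=6, col=0) -> (row=5, col=0)
  south (south): (row=5, col=0) -> (row=6, col=0)
  north (north): (row=6, col=0) -> (row=5, col=0)
  west (west): blocked, stay at (row=5, col=0)
  south (south): (row=5, col=0) -> (row=6, col=0)
Final: (row=6, col=0)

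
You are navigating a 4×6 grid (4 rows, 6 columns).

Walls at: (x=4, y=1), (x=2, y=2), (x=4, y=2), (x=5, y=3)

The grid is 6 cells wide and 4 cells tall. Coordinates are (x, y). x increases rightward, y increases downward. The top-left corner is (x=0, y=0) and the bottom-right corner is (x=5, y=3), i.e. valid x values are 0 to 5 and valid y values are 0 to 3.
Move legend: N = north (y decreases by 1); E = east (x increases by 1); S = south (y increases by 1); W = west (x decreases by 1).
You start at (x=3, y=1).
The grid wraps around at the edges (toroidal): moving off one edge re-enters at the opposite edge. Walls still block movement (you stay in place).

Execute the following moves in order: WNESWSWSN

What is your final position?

Start: (x=3, y=1)
  W (west): (x=3, y=1) -> (x=2, y=1)
  N (north): (x=2, y=1) -> (x=2, y=0)
  E (east): (x=2, y=0) -> (x=3, y=0)
  S (south): (x=3, y=0) -> (x=3, y=1)
  W (west): (x=3, y=1) -> (x=2, y=1)
  S (south): blocked, stay at (x=2, y=1)
  W (west): (x=2, y=1) -> (x=1, y=1)
  S (south): (x=1, y=1) -> (x=1, y=2)
  N (north): (x=1, y=2) -> (x=1, y=1)
Final: (x=1, y=1)

Answer: Final position: (x=1, y=1)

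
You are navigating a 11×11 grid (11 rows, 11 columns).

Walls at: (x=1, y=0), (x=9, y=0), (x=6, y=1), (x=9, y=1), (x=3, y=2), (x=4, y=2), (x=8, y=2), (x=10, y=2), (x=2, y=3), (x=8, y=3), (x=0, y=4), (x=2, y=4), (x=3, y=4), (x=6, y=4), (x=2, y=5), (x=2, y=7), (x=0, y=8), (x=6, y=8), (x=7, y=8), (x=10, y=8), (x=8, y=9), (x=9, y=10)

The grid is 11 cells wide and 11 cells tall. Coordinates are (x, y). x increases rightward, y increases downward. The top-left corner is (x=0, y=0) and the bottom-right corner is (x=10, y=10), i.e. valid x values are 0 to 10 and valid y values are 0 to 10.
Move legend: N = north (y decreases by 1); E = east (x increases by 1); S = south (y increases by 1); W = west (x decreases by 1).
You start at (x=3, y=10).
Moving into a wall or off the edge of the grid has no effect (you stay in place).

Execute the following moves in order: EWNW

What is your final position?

Start: (x=3, y=10)
  E (east): (x=3, y=10) -> (x=4, y=10)
  W (west): (x=4, y=10) -> (x=3, y=10)
  N (north): (x=3, y=10) -> (x=3, y=9)
  W (west): (x=3, y=9) -> (x=2, y=9)
Final: (x=2, y=9)

Answer: Final position: (x=2, y=9)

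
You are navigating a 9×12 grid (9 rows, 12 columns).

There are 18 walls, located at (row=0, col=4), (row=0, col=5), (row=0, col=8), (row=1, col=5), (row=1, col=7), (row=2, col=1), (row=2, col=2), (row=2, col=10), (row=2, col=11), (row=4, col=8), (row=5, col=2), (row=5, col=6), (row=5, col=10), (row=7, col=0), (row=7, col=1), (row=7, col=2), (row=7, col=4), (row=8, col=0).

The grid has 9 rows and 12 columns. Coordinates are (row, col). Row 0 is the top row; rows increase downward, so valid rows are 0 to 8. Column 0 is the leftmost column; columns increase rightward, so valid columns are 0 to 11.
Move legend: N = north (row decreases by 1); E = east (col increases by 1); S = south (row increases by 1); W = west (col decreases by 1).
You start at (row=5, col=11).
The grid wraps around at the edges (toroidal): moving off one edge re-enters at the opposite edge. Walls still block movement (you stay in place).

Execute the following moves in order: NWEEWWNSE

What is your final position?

Start: (row=5, col=11)
  N (north): (row=5, col=11) -> (row=4, col=11)
  W (west): (row=4, col=11) -> (row=4, col=10)
  E (east): (row=4, col=10) -> (row=4, col=11)
  E (east): (row=4, col=11) -> (row=4, col=0)
  W (west): (row=4, col=0) -> (row=4, col=11)
  W (west): (row=4, col=11) -> (row=4, col=10)
  N (north): (row=4, col=10) -> (row=3, col=10)
  S (south): (row=3, col=10) -> (row=4, col=10)
  E (east): (row=4, col=10) -> (row=4, col=11)
Final: (row=4, col=11)

Answer: Final position: (row=4, col=11)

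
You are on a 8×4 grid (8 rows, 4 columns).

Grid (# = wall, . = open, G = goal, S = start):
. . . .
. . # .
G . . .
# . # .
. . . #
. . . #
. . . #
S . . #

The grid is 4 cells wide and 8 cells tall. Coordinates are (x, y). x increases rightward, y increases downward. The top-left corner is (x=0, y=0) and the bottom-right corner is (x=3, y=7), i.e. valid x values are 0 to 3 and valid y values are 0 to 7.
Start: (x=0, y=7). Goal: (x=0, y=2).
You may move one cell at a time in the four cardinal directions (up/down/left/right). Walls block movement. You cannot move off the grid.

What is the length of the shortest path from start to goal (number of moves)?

BFS from (x=0, y=7) until reaching (x=0, y=2):
  Distance 0: (x=0, y=7)
  Distance 1: (x=0, y=6), (x=1, y=7)
  Distance 2: (x=0, y=5), (x=1, y=6), (x=2, y=7)
  Distance 3: (x=0, y=4), (x=1, y=5), (x=2, y=6)
  Distance 4: (x=1, y=4), (x=2, y=5)
  Distance 5: (x=1, y=3), (x=2, y=4)
  Distance 6: (x=1, y=2)
  Distance 7: (x=1, y=1), (x=0, y=2), (x=2, y=2)  <- goal reached here
One shortest path (7 moves): (x=0, y=7) -> (x=1, y=7) -> (x=1, y=6) -> (x=1, y=5) -> (x=1, y=4) -> (x=1, y=3) -> (x=1, y=2) -> (x=0, y=2)

Answer: Shortest path length: 7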